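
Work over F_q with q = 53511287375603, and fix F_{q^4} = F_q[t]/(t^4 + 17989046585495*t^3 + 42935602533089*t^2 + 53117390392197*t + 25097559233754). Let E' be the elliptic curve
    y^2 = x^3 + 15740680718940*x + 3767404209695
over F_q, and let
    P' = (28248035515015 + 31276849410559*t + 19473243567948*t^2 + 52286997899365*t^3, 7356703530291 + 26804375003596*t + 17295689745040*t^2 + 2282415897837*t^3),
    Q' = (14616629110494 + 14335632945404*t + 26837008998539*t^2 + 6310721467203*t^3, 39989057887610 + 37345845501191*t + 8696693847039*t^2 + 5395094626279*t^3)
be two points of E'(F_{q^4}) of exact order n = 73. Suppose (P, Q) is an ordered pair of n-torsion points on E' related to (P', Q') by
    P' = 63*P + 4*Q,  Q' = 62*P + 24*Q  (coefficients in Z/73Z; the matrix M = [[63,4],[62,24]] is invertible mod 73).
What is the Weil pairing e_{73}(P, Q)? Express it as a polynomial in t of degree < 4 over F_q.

Under M = [[63,4],[62,24]] in GL_2(Z/73), e_{73}(P',Q') = e_{73}(P,Q)^(63*24-4*62 mod 73).
Hence e(P,Q) = e(P',Q')^{54} where 54 = 23^{-1} mod 73.
n = 73 = (1001001)_2 (7 bits, wt 3); accumulate f_{73,P'}(Q'+S)/f_{73,P'}(S) along the 6-step ladder.
e_{73}(P',Q') = 33432763968629 + 45088724914702*t + 34937364446230*t^2 + 41721813137471*t^3.
Raise to 54: e(P,Q) = 9439215383344 + 24012876859073*t + 29313734138102*t^2 + 3636927795589*t^3 in mu_{73}.

9439215383344 + 24012876859073*t + 29313734138102*t^2 + 3636927795589*t^3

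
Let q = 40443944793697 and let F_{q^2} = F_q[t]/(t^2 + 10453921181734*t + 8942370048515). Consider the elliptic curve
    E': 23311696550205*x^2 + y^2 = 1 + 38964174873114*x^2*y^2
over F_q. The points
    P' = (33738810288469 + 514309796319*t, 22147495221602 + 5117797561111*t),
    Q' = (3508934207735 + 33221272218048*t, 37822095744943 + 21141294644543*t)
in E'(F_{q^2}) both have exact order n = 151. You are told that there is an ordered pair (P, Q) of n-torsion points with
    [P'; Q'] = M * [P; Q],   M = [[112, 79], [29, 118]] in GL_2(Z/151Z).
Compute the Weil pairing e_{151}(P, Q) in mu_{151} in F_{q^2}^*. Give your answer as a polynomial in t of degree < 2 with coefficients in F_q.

14381829567841 + 31825162991560*t

Alternating bilinearity on E[151] (values in mu_{151} in F_{40443944793697^2}) gives e(P',Q') = e(P,Q)^det(M).
Inverting 53 mod 151: 57. Thus e_{151}(P,Q) = e(P',Q')^{57}.
Map (x,y)_Ed via u=(1+y)/(1-y), v=(1+y)/((1-y)x) to Montgomery A=38489893862393,B=10248877566021; then to (a',b')=(19905428517311,33707992058952).
n = 151 = (10010111)_2 (8 bits, wt 5); accumulate f_{151,P'}(Q'+S)/f_{151,P'}(S) along the 7-step ladder.
The quotient is 39060750819156 + 15763003576163*t.
e_{151}(P,Q) = (39060750819156 + 15763003576163*t)^{57} = 14381829567841 + 31825162991560*t.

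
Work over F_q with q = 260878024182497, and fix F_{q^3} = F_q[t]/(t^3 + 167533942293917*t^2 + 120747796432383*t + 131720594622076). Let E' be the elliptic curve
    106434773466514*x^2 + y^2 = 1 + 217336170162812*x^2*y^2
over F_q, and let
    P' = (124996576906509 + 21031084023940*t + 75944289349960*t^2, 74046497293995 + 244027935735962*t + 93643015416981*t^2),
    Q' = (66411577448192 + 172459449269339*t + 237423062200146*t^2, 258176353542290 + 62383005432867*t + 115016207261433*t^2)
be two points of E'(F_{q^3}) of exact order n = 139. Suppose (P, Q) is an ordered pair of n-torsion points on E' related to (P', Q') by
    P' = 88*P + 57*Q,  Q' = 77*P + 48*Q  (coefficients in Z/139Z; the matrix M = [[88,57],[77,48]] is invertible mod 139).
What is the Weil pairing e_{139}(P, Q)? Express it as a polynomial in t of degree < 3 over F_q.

e_{139}(aP+bQ,cP+dQ) = e_{139}(P,Q)^(ad-bc); with (a,b,c,d)=(88,57,77,48) this gives the det-139 law.
88*48 - 57*77 = -165; reduced mod 139: det = 113, inverse 16.
Edwards a_E,d_E -> Montgomery A=61983305382262,B=34282631828470 -> Weierstrass 111577619811137,57728958022722 via alpha=53961823938221,beta=102713662917174.
Build f_{139,P'} and f_{139,Q'} via the 8-bit ladder of 139=10001011_2; evaluate at shifted divisors; quotient in F_{260878024182497^3}.
The quotient is 3476194042350 + 46552573159205*t + 93355561526757*t^2.
Thus e_{139}(P,Q) = 174987862782225 + 257509724692643*t + 24193629236142*t^2.

174987862782225 + 257509724692643*t + 24193629236142*t^2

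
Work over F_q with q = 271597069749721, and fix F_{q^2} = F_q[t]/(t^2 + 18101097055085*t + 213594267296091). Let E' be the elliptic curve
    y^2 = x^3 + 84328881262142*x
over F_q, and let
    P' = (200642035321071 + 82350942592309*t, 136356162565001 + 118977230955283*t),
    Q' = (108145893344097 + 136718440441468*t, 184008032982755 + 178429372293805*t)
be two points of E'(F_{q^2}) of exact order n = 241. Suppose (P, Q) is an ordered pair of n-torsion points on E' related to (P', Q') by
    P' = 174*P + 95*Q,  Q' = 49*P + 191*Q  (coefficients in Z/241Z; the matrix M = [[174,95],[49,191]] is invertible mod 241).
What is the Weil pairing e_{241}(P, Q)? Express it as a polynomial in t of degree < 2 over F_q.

112622954903749 + 35823945888030*t

e_{241}(aP+bQ,cP+dQ) = e_{241}(P,Q)^(ad-bc); with (a,b,c,d)=(174,95,49,191) this gives the det-241 law.
Inverting 141 mod 241: 147. Thus e_{241}(P,Q) = e(P',Q')^{147}.
Build f_{241,P'} and f_{241,Q'} via the 8-bit ladder of 241=11110001_2; evaluate at shifted divisors; quotient in F_{271597069749721^2}.
Result: e(P',Q') = 190470900770452 + 47555971088385*t.
Thus e_{241}(P,Q) = 112622954903749 + 35823945888030*t.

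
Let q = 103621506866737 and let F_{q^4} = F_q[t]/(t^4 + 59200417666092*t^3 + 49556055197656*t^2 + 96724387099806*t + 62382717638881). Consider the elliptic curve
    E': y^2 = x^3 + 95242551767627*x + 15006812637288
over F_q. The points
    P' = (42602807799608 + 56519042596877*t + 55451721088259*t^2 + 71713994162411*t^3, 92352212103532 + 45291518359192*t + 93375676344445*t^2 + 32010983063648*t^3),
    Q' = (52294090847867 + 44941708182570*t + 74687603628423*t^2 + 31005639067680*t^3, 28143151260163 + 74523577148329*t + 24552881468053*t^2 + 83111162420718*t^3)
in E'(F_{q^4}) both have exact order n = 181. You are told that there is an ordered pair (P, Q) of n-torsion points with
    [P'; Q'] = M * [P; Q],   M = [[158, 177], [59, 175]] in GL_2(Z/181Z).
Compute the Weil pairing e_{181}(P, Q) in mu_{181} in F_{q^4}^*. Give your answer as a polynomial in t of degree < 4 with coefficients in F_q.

76814944853838 + 49209253853944*t + 17478315914375*t^2 + 11017631807799*t^3

e_{181} is bilinear + alternating on E[181], so e_{181}(158*P + 177*Q, 59*P + 175*Q) = e_{181}(P,Q)^(158*175-177*59).
158*175 - 177*59 = 17207; reduced mod 181: det = 12, inverse 166.
Miller loop for e_{181} over F_{103621506866737^4}: bits of 181 = 10110101; 7 double steps + 4 add steps, l/v at each.
Miller gives e_{181}(P',Q') = 30900007668504 + 100475793273953*t + 781163700378*t^2 + 92177750635195*t^3 in F_{103621506866737^4}.
Raise to 166: e(P,Q) = 76814944853838 + 49209253853944*t + 17478315914375*t^2 + 11017631807799*t^3 in mu_{181}.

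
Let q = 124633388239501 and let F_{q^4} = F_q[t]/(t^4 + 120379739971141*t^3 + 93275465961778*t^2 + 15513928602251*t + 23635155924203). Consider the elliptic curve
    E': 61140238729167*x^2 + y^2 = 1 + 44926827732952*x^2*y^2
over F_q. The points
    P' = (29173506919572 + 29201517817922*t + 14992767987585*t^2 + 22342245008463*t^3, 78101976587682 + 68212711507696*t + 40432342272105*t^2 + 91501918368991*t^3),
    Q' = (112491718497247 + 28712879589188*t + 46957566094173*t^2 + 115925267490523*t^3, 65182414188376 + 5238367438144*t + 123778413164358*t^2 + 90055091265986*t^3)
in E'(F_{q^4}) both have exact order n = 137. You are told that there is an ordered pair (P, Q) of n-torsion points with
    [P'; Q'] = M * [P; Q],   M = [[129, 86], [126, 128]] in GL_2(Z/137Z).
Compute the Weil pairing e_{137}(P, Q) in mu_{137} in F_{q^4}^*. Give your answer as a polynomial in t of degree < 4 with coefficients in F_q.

Alternating bilinearity on E[137] (values in mu_{137} in F_{124633388239501^4}) gives e(P',Q') = e(P,Q)^det(M).
129*128 - 86*126 = 5676; reduced mod 137: det = 59, inverse 72.
Edwards->Montgomery: u=(1+y)/(1-y), v=u/x -> 91190232977665v^2=u^3+5228744727370u^2+u; then x_W=35211699808929u+121539001276604: y^2=x^3+4066941918996*x+123592501145979.
Run Miller on y^2=x^3+4066941918996*x+123592501145979 over F_{124633388239501}: ladder 10001001 (8 bits); e = f_P(D_Q)/f_Q(D_P).
So e_{137}(P',Q') = 70976917941238 + 24442891945829*t + 87445748874493*t^2 + 94185764001879*t^3.
Thus e_{137}(P,Q) = 102415668231190 + 39224562936511*t + 77203533902030*t^2 + 62653588917469*t^3.

102415668231190 + 39224562936511*t + 77203533902030*t^2 + 62653588917469*t^3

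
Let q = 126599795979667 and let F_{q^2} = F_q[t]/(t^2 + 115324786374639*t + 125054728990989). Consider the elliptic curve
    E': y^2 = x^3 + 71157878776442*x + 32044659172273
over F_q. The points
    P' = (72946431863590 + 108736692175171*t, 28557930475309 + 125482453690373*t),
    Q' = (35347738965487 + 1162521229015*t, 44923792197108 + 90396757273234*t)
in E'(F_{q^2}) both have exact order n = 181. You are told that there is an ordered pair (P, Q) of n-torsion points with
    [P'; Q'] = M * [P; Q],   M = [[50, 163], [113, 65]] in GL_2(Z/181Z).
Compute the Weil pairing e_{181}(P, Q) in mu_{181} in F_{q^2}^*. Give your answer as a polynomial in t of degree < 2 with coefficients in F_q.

10114630122018 + 79361130977432*t

The 181-Weil pairing on E[181] over F_{126599795979667} is alternating-bilinear: e_{181}(P',Q') = e_{181}(P,Q)^det(M).
det(M) mod 181 = 35; its inverse in (Z/181)^* is 150 (check: 35*150 mod 181 = 1).
n = 181 = (10110101)_2 (8 bits, wt 5); accumulate f_{181,P'}(Q'+S)/f_{181,P'}(S) along the 7-step ladder.
Result: e(P',Q') = 59320497916850 + 31165834991044*t.
Finally e_{181}(P,Q) = 10114630122018 + 79361130977432*t.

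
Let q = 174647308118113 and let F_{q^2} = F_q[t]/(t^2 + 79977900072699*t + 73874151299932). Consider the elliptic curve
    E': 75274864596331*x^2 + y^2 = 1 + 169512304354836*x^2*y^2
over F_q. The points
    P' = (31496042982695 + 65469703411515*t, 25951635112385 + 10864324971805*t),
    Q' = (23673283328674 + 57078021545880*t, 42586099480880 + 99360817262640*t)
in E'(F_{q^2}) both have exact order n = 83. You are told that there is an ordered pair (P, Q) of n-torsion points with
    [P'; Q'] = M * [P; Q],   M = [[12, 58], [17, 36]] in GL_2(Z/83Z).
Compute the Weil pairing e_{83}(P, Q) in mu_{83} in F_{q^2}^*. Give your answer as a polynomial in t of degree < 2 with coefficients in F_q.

53704147207300 + 119019437639398*t

Since e_{83}(P,P)=e_{83}(Q,Q)=1 and e_{83}(Q,P)=e_{83}(P,Q)^{-1}, expanding e_{83}(12*P + 58*Q,17*P + 36*Q) leaves e(P,Q)^det(M).
det M = 12*36 - 58*17 = -554 = 27 (mod 83); 27^{-1} = 40 (mod 83).
Map (x,y)_Ed via u=(1+y)/(1-y), v=(1+y)/((1-y)x) to Montgomery A=84517858727373,B=66899942917758; then to (a',b')=(123265446806505,55365920796637).
Run Miller on y^2=x^3+123265446806505*x+55365920796637 over F_{174647308118113}: ladder 1010011 (7 bits); e = f_P(D_Q)/f_Q(D_P).
e_{83}(P',Q') = 140788967903717 + 29656552160941*t.
Hence e(P,Q) = 53704147207300 + 119019437639398*t in F_{174647308118113^2}^*.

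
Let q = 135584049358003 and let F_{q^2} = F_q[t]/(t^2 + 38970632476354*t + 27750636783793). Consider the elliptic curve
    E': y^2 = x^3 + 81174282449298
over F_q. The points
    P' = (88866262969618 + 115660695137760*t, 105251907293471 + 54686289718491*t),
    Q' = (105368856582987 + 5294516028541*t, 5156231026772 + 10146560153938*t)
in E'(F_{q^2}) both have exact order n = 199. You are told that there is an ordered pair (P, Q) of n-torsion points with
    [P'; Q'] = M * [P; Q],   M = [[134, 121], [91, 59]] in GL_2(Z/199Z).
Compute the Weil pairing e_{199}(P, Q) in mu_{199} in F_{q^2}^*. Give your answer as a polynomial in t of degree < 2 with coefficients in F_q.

e_{199} is bilinear + alternating on E[199], so e_{199}(134*P + 121*Q, 91*P + 59*Q) = e_{199}(P,Q)^(134*59-121*91).
Hence e(P,Q) = e(P',Q')^{131} where 131 = 79^{-1} mod 199.
n = 199 = (11000111)_2 (8 bits, wt 5); accumulate f_{199,P'}(Q'+S)/f_{199,P'}(S) along the 7-step ladder.
Result: e(P',Q') = 7346431731631 + 76399860778691*t.
Finally e_{199}(P,Q) = 51749631184656 + 133590843036614*t.

51749631184656 + 133590843036614*t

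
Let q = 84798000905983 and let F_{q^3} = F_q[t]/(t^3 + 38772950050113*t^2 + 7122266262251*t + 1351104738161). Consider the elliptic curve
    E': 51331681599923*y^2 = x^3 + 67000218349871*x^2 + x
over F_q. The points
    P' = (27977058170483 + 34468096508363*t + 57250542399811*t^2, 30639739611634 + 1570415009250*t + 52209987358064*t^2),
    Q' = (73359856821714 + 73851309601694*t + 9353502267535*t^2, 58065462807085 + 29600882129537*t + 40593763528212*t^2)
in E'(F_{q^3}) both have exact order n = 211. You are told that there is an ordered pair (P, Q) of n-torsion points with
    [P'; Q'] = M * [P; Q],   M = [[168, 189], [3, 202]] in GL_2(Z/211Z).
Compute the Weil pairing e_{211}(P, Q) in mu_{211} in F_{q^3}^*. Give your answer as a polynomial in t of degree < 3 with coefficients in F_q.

The 211-Weil pairing on E[211] over F_{84798000905983} is alternating-bilinear: e_{211}(P',Q') = e_{211}(P,Q)^det(M).
Inverting 31 mod 211: 177. Thus e_{211}(P,Q) = e(P',Q')^{177}.
Undo Montgomery via alpha=21848991898747, beta=10722664647455: (a',b')=(20866775769228,503901306310) over F_{84798000905983}.
Build f_{211,P'} and f_{211,Q'} via the 8-bit ladder of 211=11010011_2; evaluate at shifted divisors; quotient in F_{84798000905983^3}.
f_P(D_Q)/f_Q(D_P) = 54315834105161 + 28678129648629*t + 54288860429568*t^2.
Finally e_{211}(P,Q) = 6645879654816 + 20103502200463*t + 6974919214450*t^2.

6645879654816 + 20103502200463*t + 6974919214450*t^2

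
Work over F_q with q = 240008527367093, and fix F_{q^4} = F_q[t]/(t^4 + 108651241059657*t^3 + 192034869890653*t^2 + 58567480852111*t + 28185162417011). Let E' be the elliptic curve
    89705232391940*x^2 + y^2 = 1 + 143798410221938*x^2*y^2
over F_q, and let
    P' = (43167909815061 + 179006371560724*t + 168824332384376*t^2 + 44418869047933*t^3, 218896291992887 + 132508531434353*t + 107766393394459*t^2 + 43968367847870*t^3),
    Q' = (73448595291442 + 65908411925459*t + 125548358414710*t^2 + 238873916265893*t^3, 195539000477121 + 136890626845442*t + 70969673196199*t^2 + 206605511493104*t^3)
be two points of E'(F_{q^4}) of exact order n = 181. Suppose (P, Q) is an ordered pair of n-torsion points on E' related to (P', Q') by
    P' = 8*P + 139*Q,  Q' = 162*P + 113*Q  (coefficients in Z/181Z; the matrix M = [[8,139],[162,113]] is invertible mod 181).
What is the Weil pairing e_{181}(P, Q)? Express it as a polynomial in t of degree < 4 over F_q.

e_{181}(aP+bQ,cP+dQ) = e_{181}(P,Q)^(ad-bc); with (a,b,c,d)=(8,139,162,113) this gives the det-181 law.
Hence e(P,Q) = e(P',Q')^{111} where 111 = 106^{-1} mod 181.
Edwards->Montgomery: u=(1+y)/(1-y), v=u/x -> 208528260300494v^2=u^3+214245050386018u^2+u; then x_W=106480969226047u+198922958680375: y^2=x^3+54299090100850*x+155001718854613.
Double-and-add over 10110101: 8-1 doublings, 5-1 additions; each step l_{T,T}/v_{2T} or l_{T,P'}/v at Q'+S for random S.
Result: e(P',Q') = 103657687030181 + 192397347296353*t + 119208709836622*t^2 + 11273438452613*t^3.
Hence e(P,Q) = 225781294839855 + 236665603794208*t + 119198823675147*t^2 + 56611119650784*t^3 in F_{240008527367093^4}^*.

225781294839855 + 236665603794208*t + 119198823675147*t^2 + 56611119650784*t^3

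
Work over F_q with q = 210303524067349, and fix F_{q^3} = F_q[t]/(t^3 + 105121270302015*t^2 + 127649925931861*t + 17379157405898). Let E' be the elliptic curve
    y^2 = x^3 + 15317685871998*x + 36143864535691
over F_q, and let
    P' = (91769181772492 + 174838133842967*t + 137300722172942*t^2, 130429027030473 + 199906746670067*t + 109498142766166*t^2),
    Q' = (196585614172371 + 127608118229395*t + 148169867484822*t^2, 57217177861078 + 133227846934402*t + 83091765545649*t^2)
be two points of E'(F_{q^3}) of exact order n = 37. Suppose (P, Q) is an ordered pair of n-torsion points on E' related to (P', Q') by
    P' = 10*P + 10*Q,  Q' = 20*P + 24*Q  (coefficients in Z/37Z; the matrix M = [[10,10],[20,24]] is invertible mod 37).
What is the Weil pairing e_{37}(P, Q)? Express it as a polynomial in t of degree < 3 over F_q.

The 37-Weil pairing on E[37] over F_{210303524067349} is alternating-bilinear: e_{37}(P',Q') = e_{37}(P,Q)^det(M).
Hence e(P,Q) = e(P',Q')^{25} where 25 = 3^{-1} mod 37.
Run Miller on y^2=x^3+15317685871998*x+36143864535691 over F_{210303524067349}: ladder 100101 (6 bits); e = f_P(D_Q)/f_Q(D_P).
e_{37}(P',Q') = 140053433094232 + 159741890539760*t + 206637987375784*t^2.
Raise to 25: e(P,Q) = 165783774931713 + 99322283809270*t + 4661509097046*t^2 in mu_{37}.

165783774931713 + 99322283809270*t + 4661509097046*t^2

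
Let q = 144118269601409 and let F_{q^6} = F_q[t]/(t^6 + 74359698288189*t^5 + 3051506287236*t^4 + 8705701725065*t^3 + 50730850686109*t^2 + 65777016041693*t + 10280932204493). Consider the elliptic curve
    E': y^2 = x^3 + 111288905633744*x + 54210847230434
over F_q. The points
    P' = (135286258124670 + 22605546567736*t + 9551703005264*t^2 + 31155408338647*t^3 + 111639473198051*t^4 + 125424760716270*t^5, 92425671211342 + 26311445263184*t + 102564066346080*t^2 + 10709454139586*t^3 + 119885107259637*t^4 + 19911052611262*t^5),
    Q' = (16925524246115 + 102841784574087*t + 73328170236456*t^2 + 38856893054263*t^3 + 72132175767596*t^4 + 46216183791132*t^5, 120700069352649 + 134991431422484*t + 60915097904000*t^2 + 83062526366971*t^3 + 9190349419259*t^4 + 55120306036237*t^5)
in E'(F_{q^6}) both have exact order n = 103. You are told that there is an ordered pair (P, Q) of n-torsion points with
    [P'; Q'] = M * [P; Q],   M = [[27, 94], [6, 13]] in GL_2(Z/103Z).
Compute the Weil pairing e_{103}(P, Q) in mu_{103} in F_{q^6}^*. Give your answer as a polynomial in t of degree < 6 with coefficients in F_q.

31390831543079 + 63838518138482*t + 47714036513728*t^2 + 115206518479740*t^3 + 41791049632628*t^4 + 23230745430984*t^5

Since e_{103}(P,P)=e_{103}(Q,Q)=1 and e_{103}(Q,P)=e_{103}(P,Q)^{-1}, expanding e_{103}(27*P + 94*Q,6*P + 13*Q) leaves e(P,Q)^det(M).
Inverting 96 mod 103: 44. Thus e_{103}(P,Q) = e(P',Q')^{44}.
Run Miller on y^2=x^3+111288905633744*x+54210847230434 over F_{144118269601409}: ladder 1100111 (7 bits); e = f_P(D_Q)/f_Q(D_P).
e_{103}(P',Q') = 136150927894425 + 55990116726743*t + 35806520385087*t^2 + 133658130207258*t^3 + 92815549295778*t^4 + 33674586021952*t^5.
Raise to 44: e(P,Q) = 31390831543079 + 63838518138482*t + 47714036513728*t^2 + 115206518479740*t^3 + 41791049632628*t^4 + 23230745430984*t^5 in mu_{103}.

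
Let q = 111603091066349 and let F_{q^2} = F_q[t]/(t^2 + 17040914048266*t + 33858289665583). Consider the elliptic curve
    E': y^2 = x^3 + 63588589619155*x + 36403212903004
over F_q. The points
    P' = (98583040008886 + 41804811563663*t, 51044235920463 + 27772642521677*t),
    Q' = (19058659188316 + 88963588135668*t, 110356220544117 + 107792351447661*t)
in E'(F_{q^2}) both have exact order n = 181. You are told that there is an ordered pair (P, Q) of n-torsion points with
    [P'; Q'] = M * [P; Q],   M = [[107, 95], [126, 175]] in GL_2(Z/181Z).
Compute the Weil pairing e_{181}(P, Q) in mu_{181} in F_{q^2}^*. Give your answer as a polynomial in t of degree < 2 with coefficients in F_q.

e_{181} is bilinear + alternating on E[181], so e_{181}(107*P + 95*Q, 126*P + 175*Q) = e_{181}(P,Q)^(107*175-95*126).
det(M) mod 181 = 58; its inverse in (Z/181)^* is 103 (check: 58*103 mod 181 = 1).
Double-and-add over 10110101: 8-1 doublings, 5-1 additions; each step l_{T,T}/v_{2T} or l_{T,P'}/v at Q'+S for random S.
Miller gives e_{181}(P',Q') = 60663354662282 + 108910332831144*t in F_{111603091066349^2}.
Finally e_{181}(P,Q) = 77728364239237 + 48816056530510*t.

77728364239237 + 48816056530510*t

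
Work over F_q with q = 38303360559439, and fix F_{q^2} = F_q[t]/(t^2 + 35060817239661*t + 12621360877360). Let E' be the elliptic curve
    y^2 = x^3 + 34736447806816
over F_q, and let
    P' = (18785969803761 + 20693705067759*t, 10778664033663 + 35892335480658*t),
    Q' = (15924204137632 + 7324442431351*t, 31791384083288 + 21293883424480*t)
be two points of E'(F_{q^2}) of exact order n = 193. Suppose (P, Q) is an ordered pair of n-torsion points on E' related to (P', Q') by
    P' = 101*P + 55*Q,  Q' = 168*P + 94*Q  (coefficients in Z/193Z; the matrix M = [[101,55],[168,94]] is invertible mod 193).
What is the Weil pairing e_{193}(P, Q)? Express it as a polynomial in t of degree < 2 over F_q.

15999137492974 + 21858413816701*t

Alternating bilinearity on E[193] (values in mu_{193} in F_{38303360559439^2}) gives e(P',Q') = e(P,Q)^det(M).
Hence e(P,Q) = e(P',Q')^{19} where 19 = 61^{-1} mod 193.
Build f_{193,P'} and f_{193,Q'} via the 8-bit ladder of 193=11000001_2; evaluate at shifted divisors; quotient in F_{38303360559439^2}.
The quotient is 13502144086184 + 167784535454*t.
Finally e_{193}(P,Q) = 15999137492974 + 21858413816701*t.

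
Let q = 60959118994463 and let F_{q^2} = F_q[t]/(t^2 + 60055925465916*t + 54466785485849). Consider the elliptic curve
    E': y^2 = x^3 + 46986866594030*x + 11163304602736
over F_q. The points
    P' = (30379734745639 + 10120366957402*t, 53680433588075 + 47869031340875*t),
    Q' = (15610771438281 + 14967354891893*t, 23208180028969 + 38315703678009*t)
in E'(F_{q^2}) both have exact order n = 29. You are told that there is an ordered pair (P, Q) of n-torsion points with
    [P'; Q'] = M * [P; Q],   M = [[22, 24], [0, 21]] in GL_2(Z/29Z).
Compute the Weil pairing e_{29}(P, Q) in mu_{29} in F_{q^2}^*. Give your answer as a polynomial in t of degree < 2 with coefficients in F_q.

e_{29}(aP+bQ,cP+dQ) = e_{29}(P,Q)^(ad-bc); with (a,b,c,d)=(22,24,0,21) this gives the det-29 law.
det M = 22*21 - 24*0 = 462 = 27 (mod 29); 27^{-1} = 14 (mod 29).
Run Miller on y^2=x^3+46986866594030*x+11163304602736 over F_{60959118994463}: ladder 11101 (5 bits); e = f_P(D_Q)/f_Q(D_P).
Result: e(P',Q') = 43626489783041 + 35538155128491*t.
Finally e_{29}(P,Q) = 56132917916805 + 4487599273316*t.

56132917916805 + 4487599273316*t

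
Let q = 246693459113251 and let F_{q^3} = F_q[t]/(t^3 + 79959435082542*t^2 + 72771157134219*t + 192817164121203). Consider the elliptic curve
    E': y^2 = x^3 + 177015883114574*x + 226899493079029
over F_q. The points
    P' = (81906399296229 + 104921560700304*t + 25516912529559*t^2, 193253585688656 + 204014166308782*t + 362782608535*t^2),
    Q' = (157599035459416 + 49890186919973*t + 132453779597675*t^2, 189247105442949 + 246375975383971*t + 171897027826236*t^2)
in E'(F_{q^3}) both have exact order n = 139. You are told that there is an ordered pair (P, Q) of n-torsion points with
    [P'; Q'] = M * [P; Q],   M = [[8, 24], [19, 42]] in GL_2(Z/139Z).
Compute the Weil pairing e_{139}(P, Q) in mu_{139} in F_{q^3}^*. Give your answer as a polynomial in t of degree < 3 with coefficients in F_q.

119130353329001 + 157475165413656*t + 106956531024061*t^2

e_{139} is bilinear + alternating on E[139], so e_{139}(8*P + 24*Q, 19*P + 42*Q) = e_{139}(P,Q)^(8*42-24*19).
8*42 - 24*19 = -120; reduced mod 139: det = 19, inverse 22.
8-bit Miller (10001011) on E'/F_{246693459113251} with a'=177015883114574, b'=226899493079029: accumulate tangent/chord ratios at Q'+S and P'+S'.
Result: e(P',Q') = 118879846153466 + 58883338671098*t + 144086220956711*t^2.
Hence e(P,Q) = 119130353329001 + 157475165413656*t + 106956531024061*t^2 in F_{246693459113251^3}^*.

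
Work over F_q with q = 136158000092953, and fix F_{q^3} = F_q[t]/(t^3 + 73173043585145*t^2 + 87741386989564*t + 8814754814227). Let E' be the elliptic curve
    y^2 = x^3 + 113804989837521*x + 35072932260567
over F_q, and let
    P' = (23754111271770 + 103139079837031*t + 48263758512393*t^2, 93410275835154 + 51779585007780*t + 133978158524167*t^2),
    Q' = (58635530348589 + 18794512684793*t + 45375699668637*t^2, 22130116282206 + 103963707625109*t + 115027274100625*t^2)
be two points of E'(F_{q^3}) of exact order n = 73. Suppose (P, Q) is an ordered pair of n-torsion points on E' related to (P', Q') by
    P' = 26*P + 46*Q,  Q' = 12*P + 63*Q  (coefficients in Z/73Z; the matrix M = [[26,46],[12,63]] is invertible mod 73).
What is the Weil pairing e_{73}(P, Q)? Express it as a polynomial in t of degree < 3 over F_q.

122345639555245 + 88610417827295*t + 126078529610018*t^2

e_{73} is bilinear + alternating on E[73], so e_{73}(26*P + 46*Q, 12*P + 63*Q) = e_{73}(P,Q)^(26*63-46*12).
Hence e(P,Q) = e(P',Q')^{8} where 8 = 64^{-1} mod 73.
Double-and-add over 1001001: 7-1 doublings, 3-1 additions; each step l_{T,T}/v_{2T} or l_{T,P'}/v at Q'+S for random S.
So e_{73}(P',Q') = 44942066631976 + 70024217716775*t + 58661763614652*t^2.
Thus e_{73}(P,Q) = 122345639555245 + 88610417827295*t + 126078529610018*t^2.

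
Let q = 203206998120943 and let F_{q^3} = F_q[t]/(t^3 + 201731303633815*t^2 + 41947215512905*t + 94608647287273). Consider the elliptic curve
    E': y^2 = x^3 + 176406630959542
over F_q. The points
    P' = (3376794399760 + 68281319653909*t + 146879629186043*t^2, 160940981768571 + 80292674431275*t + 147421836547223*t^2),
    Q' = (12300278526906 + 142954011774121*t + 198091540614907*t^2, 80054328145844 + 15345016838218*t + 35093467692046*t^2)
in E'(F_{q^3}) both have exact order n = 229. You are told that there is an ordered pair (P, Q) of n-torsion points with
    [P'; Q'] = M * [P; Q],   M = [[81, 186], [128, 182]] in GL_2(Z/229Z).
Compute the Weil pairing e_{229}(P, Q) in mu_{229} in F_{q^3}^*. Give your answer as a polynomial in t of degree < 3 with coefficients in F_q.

e_{229}(aP+bQ,cP+dQ) = e_{229}(P,Q)^(ad-bc); with (a,b,c,d)=(81,186,128,182) this gives the det-229 law.
So e_{229}(P,Q) = e_{229}(P',Q')^{134}, since 94*134 = 1 mod 229.
Build f_{229,P'} and f_{229,Q'} via the 8-bit ladder of 229=11100101_2; evaluate at shifted divisors; quotient in F_{203206998120943^3}.
So e_{229}(P',Q') = 151801724823692 + 23314694701512*t + 60823349181216*t^2.
Hence e(P,Q) = 110424343341014 + 56450725914862*t + 13103191674897*t^2 in F_{203206998120943^3}^*.

110424343341014 + 56450725914862*t + 13103191674897*t^2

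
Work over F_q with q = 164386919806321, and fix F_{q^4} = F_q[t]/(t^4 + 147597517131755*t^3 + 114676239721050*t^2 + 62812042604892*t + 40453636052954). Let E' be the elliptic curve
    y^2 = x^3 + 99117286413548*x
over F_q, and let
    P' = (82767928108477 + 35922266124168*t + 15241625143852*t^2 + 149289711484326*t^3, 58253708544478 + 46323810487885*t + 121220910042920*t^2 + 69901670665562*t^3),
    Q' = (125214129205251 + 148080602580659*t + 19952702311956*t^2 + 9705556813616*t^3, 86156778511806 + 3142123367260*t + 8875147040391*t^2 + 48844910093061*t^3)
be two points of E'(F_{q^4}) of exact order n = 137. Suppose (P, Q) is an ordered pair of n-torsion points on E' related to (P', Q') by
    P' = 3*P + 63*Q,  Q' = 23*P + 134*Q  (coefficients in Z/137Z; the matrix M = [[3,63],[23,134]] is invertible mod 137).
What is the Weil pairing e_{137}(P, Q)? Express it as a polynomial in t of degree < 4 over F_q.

54942794637286 + 17458798103305*t + 147492470327823*t^2 + 121965122372089*t^3

Alternating bilinearity on E[137] (values in mu_{137} in F_{164386919806321^4}) gives e(P',Q') = e(P,Q)^det(M).
So e_{137}(P,Q) = e_{137}(P',Q')^{14}, since 49*14 = 1 mod 137.
Build f_{137,P'} and f_{137,Q'} via the 8-bit ladder of 137=10001001_2; evaluate at shifted divisors; quotient in F_{164386919806321^4}.
The quotient is 103921397950416 + 123937500537542*t + 96911624888874*t^2 + 86373885764472*t^3.
Hence e(P,Q) = 54942794637286 + 17458798103305*t + 147492470327823*t^2 + 121965122372089*t^3 in F_{164386919806321^4}^*.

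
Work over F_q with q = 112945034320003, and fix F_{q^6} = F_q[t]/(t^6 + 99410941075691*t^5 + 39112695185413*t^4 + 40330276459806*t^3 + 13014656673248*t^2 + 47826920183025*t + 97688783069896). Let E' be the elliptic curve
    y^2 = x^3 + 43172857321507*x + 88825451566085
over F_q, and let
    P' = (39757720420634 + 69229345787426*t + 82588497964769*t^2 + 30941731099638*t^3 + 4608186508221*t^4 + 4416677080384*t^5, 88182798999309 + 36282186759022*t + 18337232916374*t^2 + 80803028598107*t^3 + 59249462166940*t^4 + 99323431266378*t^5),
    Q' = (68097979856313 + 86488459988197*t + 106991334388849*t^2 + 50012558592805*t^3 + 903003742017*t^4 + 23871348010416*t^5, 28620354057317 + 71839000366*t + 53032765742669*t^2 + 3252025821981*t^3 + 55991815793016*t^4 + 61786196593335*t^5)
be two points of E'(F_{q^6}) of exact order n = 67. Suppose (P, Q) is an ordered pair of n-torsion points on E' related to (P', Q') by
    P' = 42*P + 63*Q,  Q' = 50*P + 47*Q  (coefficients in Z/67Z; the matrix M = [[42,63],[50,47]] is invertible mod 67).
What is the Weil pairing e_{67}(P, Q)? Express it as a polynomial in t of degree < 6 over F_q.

Under M = [[42,63],[50,47]] in GL_2(Z/67), e_{67}(P',Q') = e_{67}(P,Q)^(42*47-63*50 mod 67).
42*47 - 63*50 = -1176; reduced mod 67: det = 30, inverse 38.
7-bit Miller (1000011) on E'/F_{112945034320003} with a'=43172857321507, b'=88825451566085: accumulate tangent/chord ratios at Q'+S and P'+S'.
Miller gives e_{67}(P',Q') = 56304042657097 + 91369490040975*t + 63780886011569*t^2 + 98132256668149*t^3 + 85139758296307*t^4 + 72492656429180*t^5 in F_{112945034320003^6}.
(56304042657097 + 91369490040975*t + 63780886011569*t^2 + 98132256668149*t^3 + 85139758296307*t^4 + 72492656429180*t^5)^{38} mod (112945034320003,f) = 104941505923643 + 50754245459615*t + 13215960301584*t^2 + 92850457356230*t^3 + 15301091346192*t^4 + 90516021884002*t^5.

104941505923643 + 50754245459615*t + 13215960301584*t^2 + 92850457356230*t^3 + 15301091346192*t^4 + 90516021884002*t^5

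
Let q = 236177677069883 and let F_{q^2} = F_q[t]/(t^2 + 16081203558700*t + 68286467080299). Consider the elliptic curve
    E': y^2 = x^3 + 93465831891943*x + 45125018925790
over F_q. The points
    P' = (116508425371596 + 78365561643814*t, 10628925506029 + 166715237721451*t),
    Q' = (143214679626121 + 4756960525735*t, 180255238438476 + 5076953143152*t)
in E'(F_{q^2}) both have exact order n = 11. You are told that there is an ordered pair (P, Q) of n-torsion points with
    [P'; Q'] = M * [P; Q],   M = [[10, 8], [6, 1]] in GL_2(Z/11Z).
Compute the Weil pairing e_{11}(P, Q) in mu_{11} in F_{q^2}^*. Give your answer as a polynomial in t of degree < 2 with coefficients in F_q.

151659679308968 + 190295217930823*t

Since e_{11}(P,P)=e_{11}(Q,Q)=1 and e_{11}(Q,P)=e_{11}(P,Q)^{-1}, expanding e_{11}(10*P + 8*Q,6*P + 1*Q) leaves e(P,Q)^det(M).
det(M) mod 11 = 6; its inverse in (Z/11)^* is 2 (check: 6*2 mod 11 = 1).
Run Miller on y^2=x^3+93465831891943*x+45125018925790 over F_{236177677069883}: ladder 1011 (4 bits); e = f_P(D_Q)/f_Q(D_P).
The quotient is 220829223713578 + 138707249529340*t.
e_{11}(P,Q) = (220829223713578 + 138707249529340*t)^{2} = 151659679308968 + 190295217930823*t.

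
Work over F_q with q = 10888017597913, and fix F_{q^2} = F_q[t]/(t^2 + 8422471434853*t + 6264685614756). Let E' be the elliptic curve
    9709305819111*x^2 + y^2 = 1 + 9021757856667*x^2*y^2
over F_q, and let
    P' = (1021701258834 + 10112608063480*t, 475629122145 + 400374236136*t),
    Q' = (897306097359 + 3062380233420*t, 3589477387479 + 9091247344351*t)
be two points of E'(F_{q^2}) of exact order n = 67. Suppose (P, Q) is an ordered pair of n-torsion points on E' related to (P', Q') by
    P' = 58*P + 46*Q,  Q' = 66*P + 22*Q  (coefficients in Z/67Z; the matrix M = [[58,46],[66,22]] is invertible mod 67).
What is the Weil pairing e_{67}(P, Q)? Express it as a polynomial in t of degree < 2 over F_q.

Alternating bilinearity on E[67] (values in mu_{67} in F_{10888017597913^2}) gives e(P',Q') = e(P,Q)^det(M).
Inverting 49 mod 67: 26. Thus e_{67}(P,Q) = e(P',Q')^{26}.
Edwards a_E,d_E -> Montgomery A=790286952281,B=5187439831783 -> Weierstrass 4757760172673,10145069004716 via alpha=3121843945963,beta=171886990611.
Miller loop for e_{67} over F_{10888017597913^2}: bits of 67 = 1000011; 6 double steps + 2 add steps, l/v at each.
e_{67}(P',Q') = 79261916604 + 6741699255145*t.
Raise to 26: e(P,Q) = 7592276041288 + 6202992855424*t in mu_{67}.

7592276041288 + 6202992855424*t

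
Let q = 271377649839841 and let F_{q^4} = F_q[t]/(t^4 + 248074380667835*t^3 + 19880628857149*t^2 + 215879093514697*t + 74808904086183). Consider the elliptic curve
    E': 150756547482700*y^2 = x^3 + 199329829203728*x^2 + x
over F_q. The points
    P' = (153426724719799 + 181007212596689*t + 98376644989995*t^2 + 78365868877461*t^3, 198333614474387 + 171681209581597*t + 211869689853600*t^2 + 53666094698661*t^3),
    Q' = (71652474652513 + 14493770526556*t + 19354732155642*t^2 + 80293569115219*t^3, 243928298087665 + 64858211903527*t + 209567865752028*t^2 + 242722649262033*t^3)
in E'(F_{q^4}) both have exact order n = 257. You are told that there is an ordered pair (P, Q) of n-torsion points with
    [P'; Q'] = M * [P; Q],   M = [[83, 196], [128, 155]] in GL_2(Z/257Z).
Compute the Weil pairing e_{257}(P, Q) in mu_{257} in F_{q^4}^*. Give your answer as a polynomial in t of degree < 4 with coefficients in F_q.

225447257691323 + 25954273719923*t + 123190777421937*t^2 + 165975391572699*t^3

The 257-Weil pairing on E[257] over F_{271377649839841} is alternating-bilinear: e_{257}(P',Q') = e_{257}(P,Q)^det(M).
83*155 - 196*128 = -12223; reduced mod 257: det = 113, inverse 116.
Montgomery->Weierstrass: x_W = 46333688180419*x+171866662212305, y_W=46333688180419*y on F_{271377649839841}; lands on y^2=x^3+208941597582067*x+150230450611826.
Miller loop for e_{257} over F_{271377649839841^4}: bits of 257 = 100000001; 8 double steps + 1 add steps, l/v at each.
Miller gives e_{257}(P',Q') = 66182779095756 + 65520228930114*t + 12766944382178*t^2 + 16514002231092*t^3 in F_{271377649839841^4}.
Hence e(P,Q) = 225447257691323 + 25954273719923*t + 123190777421937*t^2 + 165975391572699*t^3 in F_{271377649839841^4}^*.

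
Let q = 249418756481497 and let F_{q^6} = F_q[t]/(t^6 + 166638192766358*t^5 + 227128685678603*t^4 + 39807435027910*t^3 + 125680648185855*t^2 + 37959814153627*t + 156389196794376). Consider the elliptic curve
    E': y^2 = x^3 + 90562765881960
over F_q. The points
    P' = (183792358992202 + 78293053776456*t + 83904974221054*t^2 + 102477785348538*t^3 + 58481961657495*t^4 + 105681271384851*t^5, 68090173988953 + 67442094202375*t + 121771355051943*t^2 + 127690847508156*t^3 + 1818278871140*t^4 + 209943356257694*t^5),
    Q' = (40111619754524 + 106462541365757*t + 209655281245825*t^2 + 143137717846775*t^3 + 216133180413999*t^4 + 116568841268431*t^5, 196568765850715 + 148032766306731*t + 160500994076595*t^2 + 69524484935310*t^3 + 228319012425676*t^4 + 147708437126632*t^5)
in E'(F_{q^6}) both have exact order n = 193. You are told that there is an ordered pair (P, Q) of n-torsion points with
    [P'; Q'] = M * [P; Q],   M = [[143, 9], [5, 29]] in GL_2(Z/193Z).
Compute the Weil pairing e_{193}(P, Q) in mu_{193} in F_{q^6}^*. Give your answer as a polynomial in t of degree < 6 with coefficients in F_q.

e_{193}(aP+bQ,cP+dQ) = e_{193}(P,Q)^(ad-bc); with (a,b,c,d)=(143,9,5,29) this gives the det-193 law.
Inverting 49 mod 193: 130. Thus e_{193}(P,Q) = e(P',Q')^{130}.
Run Miller on y^2=x^3+90562765881960 over F_{249418756481497}: ladder 11000001 (8 bits); e = f_P(D_Q)/f_Q(D_P).
The quotient is 13204875784806 + 243697845056120*t + 177940630678240*t^2 + 166350064503561*t^3 + 103212500484040*t^4 + 65974020148800*t^5.
Raise to 130: e(P,Q) = 135392921367719 + 173247088416033*t + 94102022865653*t^2 + 27834299038273*t^3 + 170211766045651*t^4 + 242561474770927*t^5 in mu_{193}.

135392921367719 + 173247088416033*t + 94102022865653*t^2 + 27834299038273*t^3 + 170211766045651*t^4 + 242561474770927*t^5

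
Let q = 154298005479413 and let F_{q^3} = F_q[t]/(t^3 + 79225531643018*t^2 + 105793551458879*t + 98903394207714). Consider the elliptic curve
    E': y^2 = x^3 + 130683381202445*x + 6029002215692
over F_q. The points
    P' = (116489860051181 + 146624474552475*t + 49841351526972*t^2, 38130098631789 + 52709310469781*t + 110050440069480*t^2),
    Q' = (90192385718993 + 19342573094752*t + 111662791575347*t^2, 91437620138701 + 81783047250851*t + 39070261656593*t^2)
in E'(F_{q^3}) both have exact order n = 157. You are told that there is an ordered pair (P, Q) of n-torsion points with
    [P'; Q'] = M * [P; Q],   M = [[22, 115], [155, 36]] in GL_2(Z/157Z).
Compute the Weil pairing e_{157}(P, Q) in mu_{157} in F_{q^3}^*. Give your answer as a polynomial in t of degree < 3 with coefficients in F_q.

58495330711132 + 96054121500222*t + 82648014081903*t^2

The 157-Weil pairing on E[157] over F_{154298005479413} is alternating-bilinear: e_{157}(P',Q') = e_{157}(P,Q)^det(M).
Inverting 80 mod 157: 53. Thus e_{157}(P,Q) = e(P',Q')^{53}.
Double-and-add over 10011101: 8-1 doublings, 5-1 additions; each step l_{T,T}/v_{2T} or l_{T,P'}/v at Q'+S for random S.
e_{157}(P',Q') = 28562662094439 + 112934914440751*t + 77737745892946*t^2.
Finally e_{157}(P,Q) = 58495330711132 + 96054121500222*t + 82648014081903*t^2.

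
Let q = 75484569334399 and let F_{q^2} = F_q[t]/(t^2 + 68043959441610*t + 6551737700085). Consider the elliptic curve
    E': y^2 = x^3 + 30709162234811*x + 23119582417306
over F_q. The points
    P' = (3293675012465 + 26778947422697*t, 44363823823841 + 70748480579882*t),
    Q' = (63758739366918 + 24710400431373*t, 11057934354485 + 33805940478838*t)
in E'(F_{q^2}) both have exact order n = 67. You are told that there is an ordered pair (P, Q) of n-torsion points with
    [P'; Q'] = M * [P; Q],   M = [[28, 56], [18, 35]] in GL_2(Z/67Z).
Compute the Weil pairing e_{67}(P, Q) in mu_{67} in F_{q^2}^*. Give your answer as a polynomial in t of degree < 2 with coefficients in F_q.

23324973924992 + 8381043101050*t

Under M = [[28,56],[18,35]] in GL_2(Z/67), e_{67}(P',Q') = e_{67}(P,Q)^(28*35-56*18 mod 67).
28*35 - 56*18 = -28; reduced mod 67: det = 39, inverse 55.
Run Miller on y^2=x^3+30709162234811*x+23119582417306 over F_{75484569334399}: ladder 1000011 (7 bits); e = f_P(D_Q)/f_Q(D_P).
e_{67}(P',Q') = 71110018631703 + 50984882254060*t.
Raise to 55: e(P,Q) = 23324973924992 + 8381043101050*t in mu_{67}.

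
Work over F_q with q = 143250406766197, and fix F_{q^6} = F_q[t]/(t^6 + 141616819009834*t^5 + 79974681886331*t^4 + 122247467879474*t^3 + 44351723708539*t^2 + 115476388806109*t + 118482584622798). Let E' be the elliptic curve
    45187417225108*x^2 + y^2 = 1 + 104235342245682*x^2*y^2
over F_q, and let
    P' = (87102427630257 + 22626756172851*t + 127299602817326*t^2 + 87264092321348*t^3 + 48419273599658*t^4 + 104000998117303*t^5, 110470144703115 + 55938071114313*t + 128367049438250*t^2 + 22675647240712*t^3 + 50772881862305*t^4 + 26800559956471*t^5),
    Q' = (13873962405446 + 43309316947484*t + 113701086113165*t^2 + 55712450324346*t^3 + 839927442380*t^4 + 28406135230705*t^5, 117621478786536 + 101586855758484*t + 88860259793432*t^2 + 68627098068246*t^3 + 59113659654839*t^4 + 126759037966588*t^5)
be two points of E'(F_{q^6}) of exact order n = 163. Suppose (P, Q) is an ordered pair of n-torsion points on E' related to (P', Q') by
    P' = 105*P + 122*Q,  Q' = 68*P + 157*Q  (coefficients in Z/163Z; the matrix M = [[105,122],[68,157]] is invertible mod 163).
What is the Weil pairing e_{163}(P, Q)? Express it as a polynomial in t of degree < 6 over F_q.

The 163-Weil pairing on E[163] over F_{143250406766197} is alternating-bilinear: e_{163}(P',Q') = e_{163}(P,Q)^det(M).
105*157 - 122*68 = 8189; reduced mod 163: det = 39, inverse 46.
Edwards a_E,d_E -> Montgomery A=5141716281341,B=5845586131073 -> Weierstrass 23280739058458,122295089644510 via alpha=72653928833864,beta=56863222127955.
Miller loop for e_{163} over F_{143250406766197^6}: bits of 163 = 10100011; 7 double steps + 3 add steps, l/v at each.
Result: e(P',Q') = 301737951350 + 90452047667389*t + 29267333591508*t^2 + 48625224365302*t^3 + 59375074402761*t^4 + 105011558763011*t^5.
Thus e_{163}(P,Q) = 103972912459010 + 92347629386374*t + 74158483211378*t^2 + 126584303638025*t^3 + 4953110277847*t^4 + 3714223934484*t^5.

103972912459010 + 92347629386374*t + 74158483211378*t^2 + 126584303638025*t^3 + 4953110277847*t^4 + 3714223934484*t^5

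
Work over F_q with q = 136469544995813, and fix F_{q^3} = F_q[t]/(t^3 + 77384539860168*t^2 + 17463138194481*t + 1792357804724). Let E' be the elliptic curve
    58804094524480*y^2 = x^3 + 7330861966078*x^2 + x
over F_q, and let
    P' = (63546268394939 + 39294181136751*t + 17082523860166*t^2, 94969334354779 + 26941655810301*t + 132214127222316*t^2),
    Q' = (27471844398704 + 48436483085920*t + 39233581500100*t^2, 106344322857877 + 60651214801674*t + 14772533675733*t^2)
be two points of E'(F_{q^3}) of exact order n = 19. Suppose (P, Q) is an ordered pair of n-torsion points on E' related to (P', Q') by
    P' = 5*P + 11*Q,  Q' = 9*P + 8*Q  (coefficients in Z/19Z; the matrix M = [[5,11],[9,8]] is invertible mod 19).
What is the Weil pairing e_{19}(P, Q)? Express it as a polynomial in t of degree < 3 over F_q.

e_{19} is bilinear + alternating on E[19], so e_{19}(5*P + 11*Q, 9*P + 8*Q) = e_{19}(P,Q)^(5*8-11*9).
So e_{19}(P,Q) = e_{19}(P',Q')^{9}, since 17*9 = 1 mod 19.
Set x_W=7890739571779*u+95522362955121, y_W=7890739571779*v; then E': y_W^2=x_W^3+56849236553454*x_W+79505001572407.
5-bit Miller (10011) on E'/F_{136469544995813} with a'=56849236553454, b'=79505001572407: accumulate tangent/chord ratios at Q'+S and P'+S'.
e_{19}(P',Q') = 55055809610278 + 46293430139778*t + 50838660020084*t^2.
(55055809610278 + 46293430139778*t + 50838660020084*t^2)^{9} mod (136469544995813,f) = 105566749849828 + 43560620620835*t + 33842395332573*t^2.

105566749849828 + 43560620620835*t + 33842395332573*t^2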